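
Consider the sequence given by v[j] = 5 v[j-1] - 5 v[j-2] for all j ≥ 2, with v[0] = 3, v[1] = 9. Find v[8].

v[2] = 5(9) - 5(3) = 30
v[3] = 5(30) - 5(9) = 105
v[4] = 5(105) - 5(30) = 375
v[5] = 5(375) - 5(105) = 1350
v[6] = 5(1350) - 5(375) = 4875
v[7] = 5(4875) - 5(1350) = 17625
v[8] = 5(17625) - 5(4875) = 63750

63750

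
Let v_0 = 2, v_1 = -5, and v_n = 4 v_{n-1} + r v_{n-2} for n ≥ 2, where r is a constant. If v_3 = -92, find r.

v_2 = -20 + 2r
v_3 = -80 + 3r
So -80 + 3r = -92, giving r = -4.

-4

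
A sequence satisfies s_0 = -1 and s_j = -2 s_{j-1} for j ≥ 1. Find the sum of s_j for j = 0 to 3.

5

s_1 = -2·(-1) = 2
s_2 = -2·2 = -4
s_3 = -2·(-4) = 8
Sum = (-1) + 2 + (-4) + 8 = 5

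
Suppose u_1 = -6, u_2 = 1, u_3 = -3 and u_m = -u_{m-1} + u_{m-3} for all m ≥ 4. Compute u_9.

-7

u_4 = -(-3) + (-6) = -3
u_5 = -(-3) + 1 = 4
u_6 = -4 + (-3) = -7
u_7 = -(-7) + (-3) = 4
u_8 = -4 + 4 = 0
u_9 = -0 + (-7) = -7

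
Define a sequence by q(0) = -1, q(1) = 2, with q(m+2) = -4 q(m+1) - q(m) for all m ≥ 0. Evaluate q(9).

q(2) = -4(2) - (-1) = -7
q(3) = -4(-7) - 2 = 26
q(4) = -4(26) - (-7) = -97
q(5) = -4(-97) - 26 = 362
q(6) = -4(362) - (-97) = -1351
q(7) = -4(-1351) - 362 = 5042
q(8) = -4(5042) - (-1351) = -18817
q(9) = -4(-18817) - 5042 = 70226

70226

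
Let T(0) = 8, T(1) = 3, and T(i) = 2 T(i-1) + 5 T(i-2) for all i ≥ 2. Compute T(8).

T(2) = 2*3 + 5*8 = 46
T(3) = 2*46 + 5*3 = 107
T(4) = 2*107 + 5*46 = 444
T(5) = 2*444 + 5*107 = 1423
T(6) = 2*1423 + 5*444 = 5066
T(7) = 2*5066 + 5*1423 = 17247
T(8) = 2*17247 + 5*5066 = 59824

59824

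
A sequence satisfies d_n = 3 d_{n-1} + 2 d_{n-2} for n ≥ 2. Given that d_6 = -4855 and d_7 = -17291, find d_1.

-7

Rearranging, d_{n-2} = (d_n - 3 d_{n-1}) / 2.
d_5 = (-17291 - 3·(-4855)) / 2 = -2726/2 = -1363
d_4 = (-4855 - 3·(-1363)) / 2 = -766/2 = -383
d_3 = (-1363 - 3·(-383)) / 2 = -214/2 = -107
d_2 = (-383 - 3·(-107)) / 2 = -62/2 = -31
d_1 = (-107 - 3·(-31)) / 2 = -14/2 = -7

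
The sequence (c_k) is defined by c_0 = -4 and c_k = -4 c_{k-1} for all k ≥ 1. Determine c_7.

c_1 = -4·(-4) = 16
c_2 = -4·16 = -64
c_3 = -4·(-64) = 256
c_4 = -4·256 = -1024
c_5 = -4·(-1024) = 4096
c_6 = -4·4096 = -16384
c_7 = -4·(-16384) = 65536

65536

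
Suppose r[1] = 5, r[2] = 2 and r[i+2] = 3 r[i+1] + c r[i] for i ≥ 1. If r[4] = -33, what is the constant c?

r[3] = 6 + 5c
r[4] = 18 + 17c
So 18 + 17c = -33, giving c = -3.

-3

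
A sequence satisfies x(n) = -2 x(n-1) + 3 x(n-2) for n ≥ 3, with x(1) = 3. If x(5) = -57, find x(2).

6

Let x(2) = z.
x(3) = 9 - 2z
x(4) = -18 + 7z
x(5) = 63 - 20z
So 63 - 20z = -57, giving z = 6.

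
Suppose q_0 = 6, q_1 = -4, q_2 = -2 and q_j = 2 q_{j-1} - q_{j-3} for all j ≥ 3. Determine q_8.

-138

q_3 = 2(-2) - 6 = -10
q_4 = 2(-10) - (-4) = -16
q_5 = 2(-16) - (-2) = -30
q_6 = 2(-30) - (-10) = -50
q_7 = 2(-50) - (-16) = -84
q_8 = 2(-84) - (-30) = -138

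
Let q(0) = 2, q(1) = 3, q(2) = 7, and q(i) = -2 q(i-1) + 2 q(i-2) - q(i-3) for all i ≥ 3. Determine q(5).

-89

q(3) = -2(7) + 2(3) - 2 = -10
q(4) = -2(-10) + 2(7) - 3 = 31
q(5) = -2(31) + 2(-10) - 7 = -89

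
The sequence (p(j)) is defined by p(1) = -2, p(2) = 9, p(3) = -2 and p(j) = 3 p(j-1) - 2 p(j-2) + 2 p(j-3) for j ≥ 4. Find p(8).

-858

p(4) = 3·(-2) - 2·9 + 2·(-2) = -28
p(5) = 3·(-28) - 2·(-2) + 2·9 = -62
p(6) = 3·(-62) - 2·(-28) + 2·(-2) = -134
p(7) = 3·(-134) - 2·(-62) + 2·(-28) = -334
p(8) = 3·(-334) - 2·(-134) + 2·(-62) = -858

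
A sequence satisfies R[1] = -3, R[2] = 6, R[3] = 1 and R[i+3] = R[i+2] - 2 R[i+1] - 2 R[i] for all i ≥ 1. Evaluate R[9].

45

R[4] = 1 - 2*6 - 2*(-3) = -5
R[5] = (-5) - 2*1 - 2*6 = -19
R[6] = (-19) - 2*(-5) - 2*1 = -11
R[7] = (-11) - 2*(-19) - 2*(-5) = 37
R[8] = 37 - 2*(-11) - 2*(-19) = 97
R[9] = 97 - 2*37 - 2*(-11) = 45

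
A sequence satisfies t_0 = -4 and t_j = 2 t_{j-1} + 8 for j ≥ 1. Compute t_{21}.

The fixed point is 8/(1 - 2) = -8, so t_j + 8 = 2(t_{j-1} + 8).
Hence t_j = 4·2^j - 8.
t_{21} = 4·2^{21} - 8 = 4·2097152 - 8 = 8388600.

8388600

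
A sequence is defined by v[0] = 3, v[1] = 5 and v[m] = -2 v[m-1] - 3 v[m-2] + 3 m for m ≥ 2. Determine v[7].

v[2] = -2·5 - 3·3 + 6 = -13
v[3] = -2·(-13) - 3·5 + 9 = 20
v[4] = -2·20 - 3·(-13) + 12 = 11
v[5] = -2·11 - 3·20 + 15 = -67
v[6] = -2·(-67) - 3·11 + 18 = 119
v[7] = -2·119 - 3·(-67) + 21 = -16

-16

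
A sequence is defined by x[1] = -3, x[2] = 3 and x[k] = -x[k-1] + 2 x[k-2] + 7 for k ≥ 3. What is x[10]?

x[3] = -3 + 2·(-3) + 7 = -2
x[4] = -(-2) + 2·3 + 7 = 15
x[5] = -15 + 2·(-2) + 7 = -12
x[6] = -(-12) + 2·15 + 7 = 49
x[7] = -49 + 2·(-12) + 7 = -66
x[8] = -(-66) + 2·49 + 7 = 171
x[9] = -171 + 2·(-66) + 7 = -296
x[10] = -(-296) + 2·171 + 7 = 645

645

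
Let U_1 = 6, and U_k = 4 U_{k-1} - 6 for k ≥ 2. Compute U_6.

4098

U_2 = 4*6 - 6 = 18
U_3 = 4*18 - 6 = 66
U_4 = 4*66 - 6 = 258
U_5 = 4*258 - 6 = 1026
U_6 = 4*1026 - 6 = 4098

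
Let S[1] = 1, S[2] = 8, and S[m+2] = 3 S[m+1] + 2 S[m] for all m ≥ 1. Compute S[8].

15094

S[3] = 3·8 + 2·1 = 26
S[4] = 3·26 + 2·8 = 94
S[5] = 3·94 + 2·26 = 334
S[6] = 3·334 + 2·94 = 1190
S[7] = 3·1190 + 2·334 = 4238
S[8] = 3·4238 + 2·1190 = 15094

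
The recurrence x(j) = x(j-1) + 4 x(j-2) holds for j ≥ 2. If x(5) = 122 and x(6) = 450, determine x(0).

5

Rearranging, x(j-2) = (x(j) - x(j-1)) / 4.
x(4) = (450 - 122) / 4 = 328/4 = 82
x(3) = (122 - 82) / 4 = 40/4 = 10
x(2) = (82 - 10) / 4 = 72/4 = 18
x(1) = (10 - 18) / 4 = -8/4 = -2
x(0) = (18 - (-2)) / 4 = 20/4 = 5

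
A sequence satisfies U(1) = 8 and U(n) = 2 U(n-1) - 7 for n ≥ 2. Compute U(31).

1073741831

The fixed point is -7/(1 - 2) = 7, so U(n) - 7 = 2(U(n-1) - 7).
Hence U(n) = 1·2^{n-1} + 7.
U(31) = 1·2^{30} + 7 = 1·1073741824 + 7 = 1073741831.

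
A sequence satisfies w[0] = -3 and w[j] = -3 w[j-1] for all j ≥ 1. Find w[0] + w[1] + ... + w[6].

-1641

w[1] = -3*(-3) = 9
w[2] = -3*9 = -27
w[3] = -3*(-27) = 81
w[4] = -3*81 = -243
w[5] = -3*(-243) = 729
w[6] = -3*729 = -2187
Sum = (-3) + 9 + (-27) + 81 + (-243) + 729 + (-2187) = -1641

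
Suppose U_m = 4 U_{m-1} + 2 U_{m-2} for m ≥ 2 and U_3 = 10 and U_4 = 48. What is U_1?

-3

Rearranging, U_{m-2} = (U_m - 4 U_{m-1}) / 2.
U_2 = (48 - 4*10) / 2 = 8/2 = 4
U_1 = (10 - 4*4) / 2 = -6/2 = -3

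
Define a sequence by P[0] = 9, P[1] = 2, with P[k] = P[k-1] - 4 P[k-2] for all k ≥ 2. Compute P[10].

P[2] = 2 - 4(9) = -34
P[3] = (-34) - 4(2) = -42
P[4] = (-42) - 4(-34) = 94
P[5] = 94 - 4(-42) = 262
P[6] = 262 - 4(94) = -114
P[7] = (-114) - 4(262) = -1162
P[8] = (-1162) - 4(-114) = -706
P[9] = (-706) - 4(-1162) = 3942
P[10] = 3942 - 4(-706) = 6766

6766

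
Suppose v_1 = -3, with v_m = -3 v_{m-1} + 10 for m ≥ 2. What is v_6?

1339

v_2 = -3*(-3) + 10 = 19
v_3 = -3*19 + 10 = -47
v_4 = -3*(-47) + 10 = 151
v_5 = -3*151 + 10 = -443
v_6 = -3*(-443) + 10 = 1339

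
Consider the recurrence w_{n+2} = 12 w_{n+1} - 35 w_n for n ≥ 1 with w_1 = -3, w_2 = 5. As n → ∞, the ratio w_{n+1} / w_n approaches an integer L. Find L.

7

The characteristic equation is r^2 - 12r + 35 = 0, which factors as (r - 7)(r - 5) = 0.
So the roots are 7 and 5. Since |7| > |5| and the coefficient of 7^n is non-zero, the ratio tends to 7.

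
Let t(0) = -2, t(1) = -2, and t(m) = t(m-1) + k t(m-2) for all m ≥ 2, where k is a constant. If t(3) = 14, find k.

t(2) = -2 - 2k
t(3) = -2 - 4k
So -2 - 4k = 14, giving k = -4.

-4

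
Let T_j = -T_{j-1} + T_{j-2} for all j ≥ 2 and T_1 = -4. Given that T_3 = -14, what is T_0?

6

Let T_0 = w.
T_2 = 4 + w
T_3 = -8 - w
So -8 - w = -14, giving w = 6.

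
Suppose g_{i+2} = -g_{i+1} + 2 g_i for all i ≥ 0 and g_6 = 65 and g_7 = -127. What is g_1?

-1

Rearranging, g_{i-2} = (g_i + g_{i-1}) / 2.
g_5 = (-127 + 65) / 2 = -62/2 = -31
g_4 = (65 + (-31)) / 2 = 34/2 = 17
g_3 = (-31 + 17) / 2 = -14/2 = -7
g_2 = (17 + (-7)) / 2 = 10/2 = 5
g_1 = (-7 + 5) / 2 = -2/2 = -1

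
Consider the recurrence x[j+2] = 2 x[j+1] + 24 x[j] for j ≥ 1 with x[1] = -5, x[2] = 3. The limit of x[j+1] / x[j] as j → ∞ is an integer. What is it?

The characteristic equation is r^2 - 2r - 24 = 0, which factors as (r - 6)(r + 4) = 0.
So the roots are 6 and -4. Since |6| > |-4| and the coefficient of 6^j is non-zero, the ratio tends to 6.

6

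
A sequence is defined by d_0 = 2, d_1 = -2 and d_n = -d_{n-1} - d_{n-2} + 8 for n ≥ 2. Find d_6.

2

d_2 = -(-2) - 2 + 8 = 8
d_3 = -8 - (-2) + 8 = 2
d_4 = -2 - 8 + 8 = -2
d_5 = -(-2) - 2 + 8 = 8
d_6 = -8 - (-2) + 8 = 2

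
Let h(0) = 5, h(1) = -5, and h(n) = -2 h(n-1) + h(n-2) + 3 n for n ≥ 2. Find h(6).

609

h(2) = -2·(-5) + 5 + 6 = 21
h(3) = -2·21 + (-5) + 9 = -38
h(4) = -2·(-38) + 21 + 12 = 109
h(5) = -2·109 + (-38) + 15 = -241
h(6) = -2·(-241) + 109 + 18 = 609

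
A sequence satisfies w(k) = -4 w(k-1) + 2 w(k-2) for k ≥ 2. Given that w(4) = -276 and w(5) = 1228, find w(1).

Rearranging, w(k-2) = (w(k) + 4 w(k-1)) / 2.
w(3) = (1228 + 4*(-276)) / 2 = 124/2 = 62
w(2) = (-276 + 4*62) / 2 = -28/2 = -14
w(1) = (62 + 4*(-14)) / 2 = 6/2 = 3

3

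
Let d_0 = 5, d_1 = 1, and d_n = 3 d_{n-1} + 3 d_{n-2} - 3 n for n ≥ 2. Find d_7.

5955

d_2 = 3·1 + 3·5 - 6 = 12
d_3 = 3·12 + 3·1 - 9 = 30
d_4 = 3·30 + 3·12 - 12 = 114
d_5 = 3·114 + 3·30 - 15 = 417
d_6 = 3·417 + 3·114 - 18 = 1575
d_7 = 3·1575 + 3·417 - 21 = 5955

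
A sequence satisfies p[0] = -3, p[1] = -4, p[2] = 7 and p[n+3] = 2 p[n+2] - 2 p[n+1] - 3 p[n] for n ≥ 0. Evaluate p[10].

p[3] = 2·7 - 2·(-4) - 3·(-3) = 31
p[4] = 2·31 - 2·7 - 3·(-4) = 60
p[5] = 2·60 - 2·31 - 3·7 = 37
p[6] = 2·37 - 2·60 - 3·31 = -139
p[7] = 2·(-139) - 2·37 - 3·60 = -532
p[8] = 2·(-532) - 2·(-139) - 3·37 = -897
p[9] = 2·(-897) - 2·(-532) - 3·(-139) = -313
p[10] = 2·(-313) - 2·(-897) - 3·(-532) = 2764

2764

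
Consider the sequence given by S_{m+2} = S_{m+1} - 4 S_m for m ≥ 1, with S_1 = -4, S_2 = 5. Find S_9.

-387

S_3 = 5 - 4*(-4) = 21
S_4 = 21 - 4*5 = 1
S_5 = 1 - 4*21 = -83
S_6 = (-83) - 4*1 = -87
S_7 = (-87) - 4*(-83) = 245
S_8 = 245 - 4*(-87) = 593
S_9 = 593 - 4*245 = -387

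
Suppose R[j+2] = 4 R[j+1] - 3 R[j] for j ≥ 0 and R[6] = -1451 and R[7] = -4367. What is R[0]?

Rearranging, R[j-2] = (R[j] - 4 R[j-1]) / -3.
R[5] = (-4367 - 4*(-1451)) / -3 = 1437/-3 = -479
R[4] = (-1451 - 4*(-479)) / -3 = 465/-3 = -155
R[3] = (-479 - 4*(-155)) / -3 = 141/-3 = -47
R[2] = (-155 - 4*(-47)) / -3 = 33/-3 = -11
R[1] = (-47 - 4*(-11)) / -3 = -3/-3 = 1
R[0] = (-11 - 4*1) / -3 = -15/-3 = 5

5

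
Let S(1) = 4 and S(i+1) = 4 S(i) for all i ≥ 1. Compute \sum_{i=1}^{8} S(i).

S(2) = 4·4 = 16
S(3) = 4·16 = 64
S(4) = 4·64 = 256
S(5) = 4·256 = 1024
S(6) = 4·1024 = 4096
S(7) = 4·4096 = 16384
S(8) = 4·16384 = 65536
Sum = 4 + 16 + 64 + 256 + 1024 + 4096 + 16384 + 65536 = 87380

87380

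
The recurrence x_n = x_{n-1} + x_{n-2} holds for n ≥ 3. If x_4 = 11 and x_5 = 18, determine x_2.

Rearranging, x_{n-2} = x_n - x_{n-1}.
x_3 = 18 - 11 = 7
x_2 = 11 - 7 = 4

4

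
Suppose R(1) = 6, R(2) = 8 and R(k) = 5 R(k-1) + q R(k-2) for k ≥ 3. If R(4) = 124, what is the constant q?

-2

R(3) = 40 + 6q
R(4) = 200 + 38q
So 200 + 38q = 124, giving q = -2.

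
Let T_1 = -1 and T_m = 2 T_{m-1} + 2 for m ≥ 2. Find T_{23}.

The fixed point is 2/(1 - 2) = -2, so T_m + 2 = 2(T_{m-1} + 2).
Hence T_m = 1·2^{m-1} - 2.
T_{23} = 1·2^{22} - 2 = 1·4194304 - 2 = 4194302.

4194302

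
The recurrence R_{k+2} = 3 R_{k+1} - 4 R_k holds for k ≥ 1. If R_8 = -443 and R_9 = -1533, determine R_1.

-6

Rearranging, R_{k-2} = (R_k - 3 R_{k-1}) / -4.
R_7 = (-1533 - 3·(-443)) / -4 = -204/-4 = 51
R_6 = (-443 - 3·51) / -4 = -596/-4 = 149
R_5 = (51 - 3·149) / -4 = -396/-4 = 99
R_4 = (149 - 3·99) / -4 = -148/-4 = 37
R_3 = (99 - 3·37) / -4 = -12/-4 = 3
R_2 = (37 - 3·3) / -4 = 28/-4 = -7
R_1 = (3 - 3·(-7)) / -4 = 24/-4 = -6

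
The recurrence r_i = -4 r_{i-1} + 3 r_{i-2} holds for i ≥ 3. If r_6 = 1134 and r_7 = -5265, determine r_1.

5

Rearranging, r_{i-2} = (r_i + 4 r_{i-1}) / 3.
r_5 = (-5265 + 4·1134) / 3 = -729/3 = -243
r_4 = (1134 + 4·(-243)) / 3 = 162/3 = 54
r_3 = (-243 + 4·54) / 3 = -27/3 = -9
r_2 = (54 + 4·(-9)) / 3 = 18/3 = 6
r_1 = (-9 + 4·6) / 3 = 15/3 = 5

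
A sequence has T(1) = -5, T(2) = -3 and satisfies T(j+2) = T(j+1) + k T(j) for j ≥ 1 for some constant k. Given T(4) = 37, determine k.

T(3) = -3 - 5k
T(4) = -3 - 8k
So -3 - 8k = 37, giving k = -5.

-5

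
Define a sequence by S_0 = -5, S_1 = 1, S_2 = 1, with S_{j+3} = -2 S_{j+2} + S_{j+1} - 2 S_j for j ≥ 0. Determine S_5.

S_3 = -2(1) + 1 - 2(-5) = 9
S_4 = -2(9) + 1 - 2(1) = -19
S_5 = -2(-19) + 9 - 2(1) = 45

45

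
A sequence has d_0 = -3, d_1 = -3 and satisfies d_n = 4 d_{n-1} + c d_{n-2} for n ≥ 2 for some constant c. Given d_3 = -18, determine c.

-2

d_2 = -12 - 3c
d_3 = -48 - 15c
So -48 - 15c = -18, giving c = -2.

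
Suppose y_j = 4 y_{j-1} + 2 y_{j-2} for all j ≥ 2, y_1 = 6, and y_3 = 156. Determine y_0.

6

Let y_0 = v.
y_2 = 24 + 2v
y_3 = 108 + 8v
So 108 + 8v = 156, giving v = 6.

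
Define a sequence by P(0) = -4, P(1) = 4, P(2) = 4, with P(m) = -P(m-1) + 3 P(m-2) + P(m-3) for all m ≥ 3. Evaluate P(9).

-124

P(3) = -4 + 3(4) + (-4) = 4
P(4) = -4 + 3(4) + 4 = 12
P(5) = -12 + 3(4) + 4 = 4
P(6) = -4 + 3(12) + 4 = 36
P(7) = -36 + 3(4) + 12 = -12
P(8) = -(-12) + 3(36) + 4 = 124
P(9) = -124 + 3(-12) + 36 = -124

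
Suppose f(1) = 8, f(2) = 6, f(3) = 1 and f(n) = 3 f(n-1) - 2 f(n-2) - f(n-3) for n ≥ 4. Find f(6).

-144

f(4) = 3*1 - 2*6 - 8 = -17
f(5) = 3*(-17) - 2*1 - 6 = -59
f(6) = 3*(-59) - 2*(-17) - 1 = -144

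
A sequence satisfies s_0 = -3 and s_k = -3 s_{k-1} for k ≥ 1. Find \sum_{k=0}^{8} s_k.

-14763

s_1 = -3*(-3) = 9
s_2 = -3*9 = -27
s_3 = -3*(-27) = 81
s_4 = -3*81 = -243
s_5 = -3*(-243) = 729
s_6 = -3*729 = -2187
s_7 = -3*(-2187) = 6561
s_8 = -3*6561 = -19683
Sum = (-3) + 9 + (-27) + 81 + (-243) + 729 + (-2187) + 6561 + (-19683) = -14763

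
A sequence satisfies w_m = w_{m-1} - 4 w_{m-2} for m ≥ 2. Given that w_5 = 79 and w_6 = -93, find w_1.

Rearranging, w_{m-2} = (w_m - w_{m-1}) / -4.
w_4 = (-93 - 79) / -4 = -172/-4 = 43
w_3 = (79 - 43) / -4 = 36/-4 = -9
w_2 = (43 - (-9)) / -4 = 52/-4 = -13
w_1 = (-9 - (-13)) / -4 = 4/-4 = -1

-1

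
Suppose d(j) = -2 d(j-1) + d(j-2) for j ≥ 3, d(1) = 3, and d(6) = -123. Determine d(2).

-3

Let d(2) = v.
d(3) = 3 - 2v
d(4) = -6 + 5v
d(5) = 15 - 12v
d(6) = -36 + 29v
So -36 + 29v = -123, giving v = -3.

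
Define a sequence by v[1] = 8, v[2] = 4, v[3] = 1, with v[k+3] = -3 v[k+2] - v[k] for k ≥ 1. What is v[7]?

v[4] = -3(1) - 8 = -11
v[5] = -3(-11) - 4 = 29
v[6] = -3(29) - 1 = -88
v[7] = -3(-88) - (-11) = 275

275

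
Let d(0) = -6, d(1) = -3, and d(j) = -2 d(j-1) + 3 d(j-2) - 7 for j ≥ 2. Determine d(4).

-108

d(2) = -2*(-3) + 3*(-6) - 7 = -19
d(3) = -2*(-19) + 3*(-3) - 7 = 22
d(4) = -2*22 + 3*(-19) - 7 = -108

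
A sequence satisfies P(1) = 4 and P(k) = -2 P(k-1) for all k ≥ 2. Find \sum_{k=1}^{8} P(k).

P(2) = -2*4 = -8
P(3) = -2*(-8) = 16
P(4) = -2*16 = -32
P(5) = -2*(-32) = 64
P(6) = -2*64 = -128
P(7) = -2*(-128) = 256
P(8) = -2*256 = -512
Sum = 4 + (-8) + 16 + (-32) + 64 + (-128) + 256 + (-512) = -340

-340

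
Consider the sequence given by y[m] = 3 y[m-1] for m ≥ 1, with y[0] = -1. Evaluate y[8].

y[1] = 3*(-1) = -3
y[2] = 3*(-3) = -9
y[3] = 3*(-9) = -27
y[4] = 3*(-27) = -81
y[5] = 3*(-81) = -243
y[6] = 3*(-243) = -729
y[7] = 3*(-729) = -2187
y[8] = 3*(-2187) = -6561

-6561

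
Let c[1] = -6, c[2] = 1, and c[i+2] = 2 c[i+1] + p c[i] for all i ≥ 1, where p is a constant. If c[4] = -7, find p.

1

c[3] = 2 - 6p
c[4] = 4 - 11p
So 4 - 11p = -7, giving p = 1.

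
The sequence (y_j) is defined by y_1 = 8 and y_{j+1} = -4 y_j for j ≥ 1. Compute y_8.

y_2 = -4·8 = -32
y_3 = -4·(-32) = 128
y_4 = -4·128 = -512
y_5 = -4·(-512) = 2048
y_6 = -4·2048 = -8192
y_7 = -4·(-8192) = 32768
y_8 = -4·32768 = -131072

-131072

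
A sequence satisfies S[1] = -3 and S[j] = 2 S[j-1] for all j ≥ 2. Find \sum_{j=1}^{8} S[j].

S[2] = 2·(-3) = -6
S[3] = 2·(-6) = -12
S[4] = 2·(-12) = -24
S[5] = 2·(-24) = -48
S[6] = 2·(-48) = -96
S[7] = 2·(-96) = -192
S[8] = 2·(-192) = -384
Sum = (-3) + (-6) + (-12) + (-24) + (-48) + (-96) + (-192) + (-384) = -765

-765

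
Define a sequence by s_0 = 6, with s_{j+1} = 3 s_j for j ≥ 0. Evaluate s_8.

39366

s_1 = 3·6 = 18
s_2 = 3·18 = 54
s_3 = 3·54 = 162
s_4 = 3·162 = 486
s_5 = 3·486 = 1458
s_6 = 3·1458 = 4374
s_7 = 3·4374 = 13122
s_8 = 3·13122 = 39366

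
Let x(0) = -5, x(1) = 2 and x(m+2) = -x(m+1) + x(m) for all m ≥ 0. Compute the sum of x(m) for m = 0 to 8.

-74

x(2) = -2 + (-5) = -7
x(3) = -(-7) + 2 = 9
x(4) = -9 + (-7) = -16
x(5) = -(-16) + 9 = 25
x(6) = -25 + (-16) = -41
x(7) = -(-41) + 25 = 66
x(8) = -66 + (-41) = -107
Sum = (-5) + 2 + (-7) + 9 + (-16) + 25 + (-41) + 66 + (-107) = -74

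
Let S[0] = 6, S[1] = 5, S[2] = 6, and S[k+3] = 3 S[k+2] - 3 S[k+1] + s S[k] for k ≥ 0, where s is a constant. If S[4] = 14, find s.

S[3] = 3 + 6s
S[4] = -9 + 23s
So -9 + 23s = 14, giving s = 1.

1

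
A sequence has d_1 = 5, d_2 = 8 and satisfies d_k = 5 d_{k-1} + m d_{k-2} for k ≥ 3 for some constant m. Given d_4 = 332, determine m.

d_3 = 40 + 5m
d_4 = 200 + 33m
So 200 + 33m = 332, giving m = 4.

4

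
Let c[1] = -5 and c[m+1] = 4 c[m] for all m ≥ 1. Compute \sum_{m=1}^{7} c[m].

c[2] = 4·(-5) = -20
c[3] = 4·(-20) = -80
c[4] = 4·(-80) = -320
c[5] = 4·(-320) = -1280
c[6] = 4·(-1280) = -5120
c[7] = 4·(-5120) = -20480
Sum = (-5) + (-20) + (-80) + (-320) + (-1280) + (-5120) + (-20480) = -27305

-27305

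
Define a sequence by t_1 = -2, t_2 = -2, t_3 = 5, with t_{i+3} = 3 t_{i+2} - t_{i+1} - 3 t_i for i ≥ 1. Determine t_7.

377

t_4 = 3·5 - (-2) - 3·(-2) = 23
t_5 = 3·23 - 5 - 3·(-2) = 70
t_6 = 3·70 - 23 - 3·5 = 172
t_7 = 3·172 - 70 - 3·23 = 377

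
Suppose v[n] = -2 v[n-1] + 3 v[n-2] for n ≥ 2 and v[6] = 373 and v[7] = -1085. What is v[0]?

9

Rearranging, v[n-2] = (v[n] + 2 v[n-1]) / 3.
v[5] = (-1085 + 2*373) / 3 = -339/3 = -113
v[4] = (373 + 2*(-113)) / 3 = 147/3 = 49
v[3] = (-113 + 2*49) / 3 = -15/3 = -5
v[2] = (49 + 2*(-5)) / 3 = 39/3 = 13
v[1] = (-5 + 2*13) / 3 = 21/3 = 7
v[0] = (13 + 2*7) / 3 = 27/3 = 9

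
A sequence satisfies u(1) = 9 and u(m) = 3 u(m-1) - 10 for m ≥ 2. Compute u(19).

1549681961

The fixed point is -10/(1 - 3) = 5, so u(m) - 5 = 3(u(m-1) - 5).
Hence u(m) = 4·3^{m-1} + 5.
u(19) = 4·3^{18} + 5 = 4·387420489 + 5 = 1549681961.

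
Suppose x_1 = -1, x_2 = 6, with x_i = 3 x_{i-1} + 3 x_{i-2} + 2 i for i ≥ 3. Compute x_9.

70929

x_3 = 3·6 + 3·(-1) + 6 = 21
x_4 = 3·21 + 3·6 + 8 = 89
x_5 = 3·89 + 3·21 + 10 = 340
x_6 = 3·340 + 3·89 + 12 = 1299
x_7 = 3·1299 + 3·340 + 14 = 4931
x_8 = 3·4931 + 3·1299 + 16 = 18706
x_9 = 3·18706 + 3·4931 + 18 = 70929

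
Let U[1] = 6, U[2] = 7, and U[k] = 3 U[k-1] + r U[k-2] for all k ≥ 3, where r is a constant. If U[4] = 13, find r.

U[3] = 21 + 6r
U[4] = 63 + 25r
So 63 + 25r = 13, giving r = -2.

-2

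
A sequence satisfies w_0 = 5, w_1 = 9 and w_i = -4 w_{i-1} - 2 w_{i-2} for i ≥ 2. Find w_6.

-6680

w_2 = -4*9 - 2*5 = -46
w_3 = -4*(-46) - 2*9 = 166
w_4 = -4*166 - 2*(-46) = -572
w_5 = -4*(-572) - 2*166 = 1956
w_6 = -4*1956 - 2*(-572) = -6680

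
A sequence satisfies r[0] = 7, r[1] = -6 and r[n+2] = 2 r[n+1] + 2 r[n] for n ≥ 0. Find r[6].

r[2] = 2(-6) + 2(7) = 2
r[3] = 2(2) + 2(-6) = -8
r[4] = 2(-8) + 2(2) = -12
r[5] = 2(-12) + 2(-8) = -40
r[6] = 2(-40) + 2(-12) = -104

-104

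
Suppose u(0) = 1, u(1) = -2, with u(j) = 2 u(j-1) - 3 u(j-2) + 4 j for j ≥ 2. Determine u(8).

-311

u(2) = 2*(-2) - 3*1 + 8 = 1
u(3) = 2*1 - 3*(-2) + 12 = 20
u(4) = 2*20 - 3*1 + 16 = 53
u(5) = 2*53 - 3*20 + 20 = 66
u(6) = 2*66 - 3*53 + 24 = -3
u(7) = 2*(-3) - 3*66 + 28 = -176
u(8) = 2*(-176) - 3*(-3) + 32 = -311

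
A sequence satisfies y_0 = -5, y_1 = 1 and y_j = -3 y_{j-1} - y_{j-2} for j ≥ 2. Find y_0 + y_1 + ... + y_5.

-40

y_2 = -3*1 - (-5) = 2
y_3 = -3*2 - 1 = -7
y_4 = -3*(-7) - 2 = 19
y_5 = -3*19 - (-7) = -50
Sum = (-5) + 1 + 2 + (-7) + 19 + (-50) = -40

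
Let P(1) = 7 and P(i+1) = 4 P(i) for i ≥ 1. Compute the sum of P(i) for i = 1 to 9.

611667

P(2) = 4*7 = 28
P(3) = 4*28 = 112
P(4) = 4*112 = 448
P(5) = 4*448 = 1792
P(6) = 4*1792 = 7168
P(7) = 4*7168 = 28672
P(8) = 4*28672 = 114688
P(9) = 4*114688 = 458752
Sum = 7 + 28 + 112 + 448 + 1792 + 7168 + 28672 + 114688 + 458752 = 611667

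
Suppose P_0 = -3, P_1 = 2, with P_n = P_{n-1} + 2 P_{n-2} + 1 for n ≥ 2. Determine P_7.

P_2 = 2 + 2*(-3) + 1 = -3
P_3 = (-3) + 2*2 + 1 = 2
P_4 = 2 + 2*(-3) + 1 = -3
P_5 = (-3) + 2*2 + 1 = 2
P_6 = 2 + 2*(-3) + 1 = -3
P_7 = (-3) + 2*2 + 1 = 2

2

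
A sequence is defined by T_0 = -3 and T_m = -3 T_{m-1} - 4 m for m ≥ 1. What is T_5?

541

T_1 = -3(-3) - 4 = 5
T_2 = -3(5) - 8 = -23
T_3 = -3(-23) - 12 = 57
T_4 = -3(57) - 16 = -187
T_5 = -3(-187) - 20 = 541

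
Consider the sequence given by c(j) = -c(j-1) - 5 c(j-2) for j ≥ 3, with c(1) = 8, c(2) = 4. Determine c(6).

c(3) = -4 - 5·8 = -44
c(4) = -(-44) - 5·4 = 24
c(5) = -24 - 5·(-44) = 196
c(6) = -196 - 5·24 = -316

-316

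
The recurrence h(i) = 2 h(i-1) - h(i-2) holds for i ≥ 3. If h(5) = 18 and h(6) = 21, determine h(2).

9

Rearranging, h(i-2) = -(h(i) - 2 h(i-1)).
h(4) = -(21 - 2*18) = 15
h(3) = -(18 - 2*15) = 12
h(2) = -(15 - 2*12) = 9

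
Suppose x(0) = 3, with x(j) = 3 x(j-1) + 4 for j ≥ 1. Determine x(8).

32803

x(1) = 3*3 + 4 = 13
x(2) = 3*13 + 4 = 43
x(3) = 3*43 + 4 = 133
x(4) = 3*133 + 4 = 403
x(5) = 3*403 + 4 = 1213
x(6) = 3*1213 + 4 = 3643
x(7) = 3*3643 + 4 = 10933
x(8) = 3*10933 + 4 = 32803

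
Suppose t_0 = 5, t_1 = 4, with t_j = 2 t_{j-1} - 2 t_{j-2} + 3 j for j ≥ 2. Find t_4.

22

t_2 = 2(4) - 2(5) + 6 = 4
t_3 = 2(4) - 2(4) + 9 = 9
t_4 = 2(9) - 2(4) + 12 = 22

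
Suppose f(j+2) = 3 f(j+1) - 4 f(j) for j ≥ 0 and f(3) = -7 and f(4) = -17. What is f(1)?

Rearranging, f(j-2) = (f(j) - 3 f(j-1)) / -4.
f(2) = (-17 - 3(-7)) / -4 = 4/-4 = -1
f(1) = (-7 - 3(-1)) / -4 = -4/-4 = 1

1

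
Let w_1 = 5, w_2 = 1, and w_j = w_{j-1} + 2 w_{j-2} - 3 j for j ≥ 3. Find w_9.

-493

w_3 = 1 + 2(5) - 9 = 2
w_4 = 2 + 2(1) - 12 = -8
w_5 = (-8) + 2(2) - 15 = -19
w_6 = (-19) + 2(-8) - 18 = -53
w_7 = (-53) + 2(-19) - 21 = -112
w_8 = (-112) + 2(-53) - 24 = -242
w_9 = (-242) + 2(-112) - 27 = -493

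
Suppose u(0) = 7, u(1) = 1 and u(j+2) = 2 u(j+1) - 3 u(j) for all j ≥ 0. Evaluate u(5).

u(2) = 2(1) - 3(7) = -19
u(3) = 2(-19) - 3(1) = -41
u(4) = 2(-41) - 3(-19) = -25
u(5) = 2(-25) - 3(-41) = 73

73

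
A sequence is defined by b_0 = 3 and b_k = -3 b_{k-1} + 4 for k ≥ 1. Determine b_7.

b_1 = -3(3) + 4 = -5
b_2 = -3(-5) + 4 = 19
b_3 = -3(19) + 4 = -53
b_4 = -3(-53) + 4 = 163
b_5 = -3(163) + 4 = -485
b_6 = -3(-485) + 4 = 1459
b_7 = -3(1459) + 4 = -4373

-4373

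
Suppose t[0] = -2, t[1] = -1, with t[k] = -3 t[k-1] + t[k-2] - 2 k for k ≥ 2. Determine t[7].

503

t[2] = -3*(-1) + (-2) - 4 = -3
t[3] = -3*(-3) + (-1) - 6 = 2
t[4] = -3*2 + (-3) - 8 = -17
t[5] = -3*(-17) + 2 - 10 = 43
t[6] = -3*43 + (-17) - 12 = -158
t[7] = -3*(-158) + 43 - 14 = 503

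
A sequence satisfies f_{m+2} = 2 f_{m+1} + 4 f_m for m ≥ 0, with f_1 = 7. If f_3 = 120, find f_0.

Let f_0 = x.
f_2 = 14 + 4x
f_3 = 56 + 8x
So 56 + 8x = 120, giving x = 8.

8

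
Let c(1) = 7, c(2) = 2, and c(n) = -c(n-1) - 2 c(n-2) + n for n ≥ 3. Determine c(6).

-38

c(3) = -2 - 2*7 + 3 = -13
c(4) = -(-13) - 2*2 + 4 = 13
c(5) = -13 - 2*(-13) + 5 = 18
c(6) = -18 - 2*13 + 6 = -38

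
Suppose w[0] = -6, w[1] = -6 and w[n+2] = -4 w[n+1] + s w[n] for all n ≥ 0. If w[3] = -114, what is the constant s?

-1

w[2] = 24 - 6s
w[3] = -96 + 18s
So -96 + 18s = -114, giving s = -1.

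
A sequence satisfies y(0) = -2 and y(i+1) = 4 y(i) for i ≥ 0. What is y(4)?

y(1) = 4(-2) = -8
y(2) = 4(-8) = -32
y(3) = 4(-32) = -128
y(4) = 4(-128) = -512

-512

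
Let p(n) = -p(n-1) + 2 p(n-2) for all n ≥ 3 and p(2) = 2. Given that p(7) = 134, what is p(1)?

Let p(1) = x.
p(3) = -2 + 2x
p(4) = 6 - 2x
p(5) = -10 + 6x
p(6) = 22 - 10x
p(7) = -42 + 22x
So -42 + 22x = 134, giving x = 8.

8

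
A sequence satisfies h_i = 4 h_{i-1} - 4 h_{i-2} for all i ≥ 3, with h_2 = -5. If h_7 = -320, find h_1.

-2

Let h_1 = z.
h_3 = -20 - 4z
h_4 = -60 - 16z
h_5 = -160 - 48z
h_6 = -400 - 128z
h_7 = -960 - 320z
So -960 - 320z = -320, giving z = -2.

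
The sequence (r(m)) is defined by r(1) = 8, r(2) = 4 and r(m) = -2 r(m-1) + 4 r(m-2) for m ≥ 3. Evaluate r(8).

-4864

r(3) = -2·4 + 4·8 = 24
r(4) = -2·24 + 4·4 = -32
r(5) = -2·(-32) + 4·24 = 160
r(6) = -2·160 + 4·(-32) = -448
r(7) = -2·(-448) + 4·160 = 1536
r(8) = -2·1536 + 4·(-448) = -4864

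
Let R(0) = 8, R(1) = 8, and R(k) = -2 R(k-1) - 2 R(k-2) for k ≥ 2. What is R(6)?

R(2) = -2·8 - 2·8 = -32
R(3) = -2·(-32) - 2·8 = 48
R(4) = -2·48 - 2·(-32) = -32
R(5) = -2·(-32) - 2·48 = -32
R(6) = -2·(-32) - 2·(-32) = 128

128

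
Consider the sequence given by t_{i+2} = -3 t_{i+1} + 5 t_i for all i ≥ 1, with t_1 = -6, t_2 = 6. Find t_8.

55614

t_3 = -3(6) + 5(-6) = -48
t_4 = -3(-48) + 5(6) = 174
t_5 = -3(174) + 5(-48) = -762
t_6 = -3(-762) + 5(174) = 3156
t_7 = -3(3156) + 5(-762) = -13278
t_8 = -3(-13278) + 5(3156) = 55614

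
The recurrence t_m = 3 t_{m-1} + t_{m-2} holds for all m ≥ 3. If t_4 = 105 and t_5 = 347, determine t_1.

5

Rearranging, t_{m-2} = t_m - 3 t_{m-1}.
t_3 = 347 - 3·105 = 32
t_2 = 105 - 3·32 = 9
t_1 = 32 - 3·9 = 5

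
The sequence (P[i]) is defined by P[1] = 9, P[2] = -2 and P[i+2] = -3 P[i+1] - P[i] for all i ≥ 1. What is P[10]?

3715

P[3] = -3*(-2) - 9 = -3
P[4] = -3*(-3) - (-2) = 11
P[5] = -3*11 - (-3) = -30
P[6] = -3*(-30) - 11 = 79
P[7] = -3*79 - (-30) = -207
P[8] = -3*(-207) - 79 = 542
P[9] = -3*542 - (-207) = -1419
P[10] = -3*(-1419) - 542 = 3715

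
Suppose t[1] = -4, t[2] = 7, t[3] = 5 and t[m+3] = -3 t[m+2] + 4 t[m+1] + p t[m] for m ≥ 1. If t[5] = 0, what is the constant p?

t[4] = 13 - 4p
t[5] = -19 + 19p
So -19 + 19p = 0, giving p = 1.

1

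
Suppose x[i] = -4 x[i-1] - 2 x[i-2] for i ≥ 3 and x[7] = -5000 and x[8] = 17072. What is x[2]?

6

Rearranging, x[i-2] = (x[i] + 4 x[i-1]) / -2.
x[6] = (17072 + 4(-5000)) / -2 = -2928/-2 = 1464
x[5] = (-5000 + 4(1464)) / -2 = 856/-2 = -428
x[4] = (1464 + 4(-428)) / -2 = -248/-2 = 124
x[3] = (-428 + 4(124)) / -2 = 68/-2 = -34
x[2] = (124 + 4(-34)) / -2 = -12/-2 = 6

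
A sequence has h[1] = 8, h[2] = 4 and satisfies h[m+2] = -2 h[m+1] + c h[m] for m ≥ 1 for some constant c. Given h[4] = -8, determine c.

2

h[3] = -8 + 8c
h[4] = 16 - 12c
So 16 - 12c = -8, giving c = 2.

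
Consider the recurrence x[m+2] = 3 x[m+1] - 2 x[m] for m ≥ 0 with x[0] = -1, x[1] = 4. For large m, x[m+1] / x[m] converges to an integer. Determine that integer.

2

The characteristic equation is r^2 - 3r + 2 = 0, which factors as (r - 2)(r - 1) = 0.
So the roots are 2 and 1. Since |2| > |1| and the coefficient of 2^m is non-zero, the ratio tends to 2.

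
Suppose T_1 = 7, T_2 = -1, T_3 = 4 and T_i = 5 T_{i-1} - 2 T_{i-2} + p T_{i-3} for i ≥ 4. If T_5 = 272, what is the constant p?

5

T_4 = 22 + 7p
T_5 = 102 + 34p
So 102 + 34p = 272, giving p = 5.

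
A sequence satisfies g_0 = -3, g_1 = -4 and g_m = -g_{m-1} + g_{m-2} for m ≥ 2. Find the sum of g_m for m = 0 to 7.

-27

g_2 = -(-4) + (-3) = 1
g_3 = -1 + (-4) = -5
g_4 = -(-5) + 1 = 6
g_5 = -6 + (-5) = -11
g_6 = -(-11) + 6 = 17
g_7 = -17 + (-11) = -28
Sum = (-3) + (-4) + 1 + (-5) + 6 + (-11) + 17 + (-28) = -27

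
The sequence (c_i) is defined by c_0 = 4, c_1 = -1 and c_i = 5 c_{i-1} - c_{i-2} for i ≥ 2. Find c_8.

c_2 = 5(-1) - 4 = -9
c_3 = 5(-9) - (-1) = -44
c_4 = 5(-44) - (-9) = -211
c_5 = 5(-211) - (-44) = -1011
c_6 = 5(-1011) - (-211) = -4844
c_7 = 5(-4844) - (-1011) = -23209
c_8 = 5(-23209) - (-4844) = -111201

-111201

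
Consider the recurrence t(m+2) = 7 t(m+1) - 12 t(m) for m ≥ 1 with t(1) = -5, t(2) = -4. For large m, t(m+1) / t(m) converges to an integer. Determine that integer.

The characteristic equation is r^2 - 7r + 12 = 0, which factors as (r - 4)(r - 3) = 0.
So the roots are 4 and 3. Since |4| > |3| and the coefficient of 4^m is non-zero, the ratio tends to 4.

4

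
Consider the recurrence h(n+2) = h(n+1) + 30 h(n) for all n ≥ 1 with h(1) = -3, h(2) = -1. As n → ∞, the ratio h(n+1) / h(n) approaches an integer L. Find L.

The characteristic equation is r^2 - r - 30 = 0, which factors as (r - 6)(r + 5) = 0.
So the roots are 6 and -5. Since |6| > |-5| and the coefficient of 6^n is non-zero, the ratio tends to 6.

6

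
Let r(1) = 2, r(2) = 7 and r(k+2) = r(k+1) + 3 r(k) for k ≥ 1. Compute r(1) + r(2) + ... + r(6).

304

r(3) = 7 + 3·2 = 13
r(4) = 13 + 3·7 = 34
r(5) = 34 + 3·13 = 73
r(6) = 73 + 3·34 = 175
Sum = 2 + 7 + 13 + 34 + 73 + 175 = 304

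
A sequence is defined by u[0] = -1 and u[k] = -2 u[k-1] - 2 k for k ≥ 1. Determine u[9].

u[1] = -2(-1) - 2 = 0
u[2] = -2(0) - 4 = -4
u[3] = -2(-4) - 6 = 2
u[4] = -2(2) - 8 = -12
u[5] = -2(-12) - 10 = 14
u[6] = -2(14) - 12 = -40
u[7] = -2(-40) - 14 = 66
u[8] = -2(66) - 16 = -148
u[9] = -2(-148) - 18 = 278

278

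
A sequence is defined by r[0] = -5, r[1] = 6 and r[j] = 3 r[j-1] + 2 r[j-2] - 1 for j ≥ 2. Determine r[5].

390

r[2] = 3·6 + 2·(-5) - 1 = 7
r[3] = 3·7 + 2·6 - 1 = 32
r[4] = 3·32 + 2·7 - 1 = 109
r[5] = 3·109 + 2·32 - 1 = 390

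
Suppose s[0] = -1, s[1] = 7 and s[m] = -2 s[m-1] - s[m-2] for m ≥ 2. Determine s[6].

s[2] = -2(7) - (-1) = -13
s[3] = -2(-13) - 7 = 19
s[4] = -2(19) - (-13) = -25
s[5] = -2(-25) - 19 = 31
s[6] = -2(31) - (-25) = -37

-37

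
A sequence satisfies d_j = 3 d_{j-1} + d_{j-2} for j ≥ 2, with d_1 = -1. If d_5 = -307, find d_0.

Let d_0 = x.
d_2 = -3 + x
d_3 = -10 + 3x
d_4 = -33 + 10x
d_5 = -109 + 33x
So -109 + 33x = -307, giving x = -6.

-6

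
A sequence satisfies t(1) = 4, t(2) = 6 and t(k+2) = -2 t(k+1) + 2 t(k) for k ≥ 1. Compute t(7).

t(3) = -2(6) + 2(4) = -4
t(4) = -2(-4) + 2(6) = 20
t(5) = -2(20) + 2(-4) = -48
t(6) = -2(-48) + 2(20) = 136
t(7) = -2(136) + 2(-48) = -368

-368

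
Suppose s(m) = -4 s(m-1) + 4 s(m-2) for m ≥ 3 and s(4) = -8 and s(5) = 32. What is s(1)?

-2

Rearranging, s(m-2) = (s(m) + 4 s(m-1)) / 4.
s(3) = (32 + 4·(-8)) / 4 = 0/4 = 0
s(2) = (-8 + 4·0) / 4 = -8/4 = -2
s(1) = (0 + 4·(-2)) / 4 = -8/4 = -2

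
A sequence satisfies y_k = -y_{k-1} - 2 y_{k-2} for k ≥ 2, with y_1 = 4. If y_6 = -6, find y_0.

Let y_0 = x.
y_2 = -4 - 2x
y_3 = -4 + 2x
y_4 = 12 + 2x
y_5 = -4 - 6x
y_6 = -20 + 2x
So -20 + 2x = -6, giving x = 7.

7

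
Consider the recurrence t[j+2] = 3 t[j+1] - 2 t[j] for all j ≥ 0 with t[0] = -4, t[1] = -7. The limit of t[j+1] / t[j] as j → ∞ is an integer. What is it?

2

The characteristic equation is r^2 - 3r + 2 = 0, which factors as (r - 2)(r - 1) = 0.
So the roots are 2 and 1. Since |2| > |1| and the coefficient of 2^j is non-zero, the ratio tends to 2.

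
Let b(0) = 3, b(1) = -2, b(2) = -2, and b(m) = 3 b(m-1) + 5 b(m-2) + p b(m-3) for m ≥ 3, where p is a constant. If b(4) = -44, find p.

b(3) = -16 + 3p
b(4) = -58 + 7p
So -58 + 7p = -44, giving p = 2.

2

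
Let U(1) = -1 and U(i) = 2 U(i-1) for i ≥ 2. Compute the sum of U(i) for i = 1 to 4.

-15

U(2) = 2·(-1) = -2
U(3) = 2·(-2) = -4
U(4) = 2·(-4) = -8
Sum = (-1) + (-2) + (-4) + (-8) = -15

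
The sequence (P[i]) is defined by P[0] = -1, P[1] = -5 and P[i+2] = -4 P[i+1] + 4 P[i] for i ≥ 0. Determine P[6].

9344

P[2] = -4*(-5) + 4*(-1) = 16
P[3] = -4*16 + 4*(-5) = -84
P[4] = -4*(-84) + 4*16 = 400
P[5] = -4*400 + 4*(-84) = -1936
P[6] = -4*(-1936) + 4*400 = 9344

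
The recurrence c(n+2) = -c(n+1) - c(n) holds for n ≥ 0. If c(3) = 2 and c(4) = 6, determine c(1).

Rearranging, c(n-2) = -(c(n) + c(n-1)).
c(2) = -(6 + 2) = -8
c(1) = -(2 + (-8)) = 6

6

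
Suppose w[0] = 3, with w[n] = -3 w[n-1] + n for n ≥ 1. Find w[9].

w[1] = -3(3) + 1 = -8
w[2] = -3(-8) + 2 = 26
w[3] = -3(26) + 3 = -75
w[4] = -3(-75) + 4 = 229
w[5] = -3(229) + 5 = -682
w[6] = -3(-682) + 6 = 2052
w[7] = -3(2052) + 7 = -6149
w[8] = -3(-6149) + 8 = 18455
w[9] = -3(18455) + 9 = -55356

-55356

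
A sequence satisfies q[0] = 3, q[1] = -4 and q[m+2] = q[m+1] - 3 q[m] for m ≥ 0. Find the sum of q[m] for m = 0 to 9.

429

q[2] = (-4) - 3(3) = -13
q[3] = (-13) - 3(-4) = -1
q[4] = (-1) - 3(-13) = 38
q[5] = 38 - 3(-1) = 41
q[6] = 41 - 3(38) = -73
q[7] = (-73) - 3(41) = -196
q[8] = (-196) - 3(-73) = 23
q[9] = 23 - 3(-196) = 611
Sum = 3 + (-4) + (-13) + (-1) + 38 + 41 + (-73) + (-196) + 23 + 611 = 429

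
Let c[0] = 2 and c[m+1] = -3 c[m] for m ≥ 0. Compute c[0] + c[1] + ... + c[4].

c[1] = -3*2 = -6
c[2] = -3*(-6) = 18
c[3] = -3*18 = -54
c[4] = -3*(-54) = 162
Sum = 2 + (-6) + 18 + (-54) + 162 = 122

122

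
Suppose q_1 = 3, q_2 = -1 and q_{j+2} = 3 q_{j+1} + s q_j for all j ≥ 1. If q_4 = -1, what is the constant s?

1

q_3 = -3 + 3s
q_4 = -9 + 8s
So -9 + 8s = -1, giving s = 1.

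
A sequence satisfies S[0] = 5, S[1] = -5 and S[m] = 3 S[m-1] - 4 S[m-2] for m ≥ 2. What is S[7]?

S[2] = 3*(-5) - 4*5 = -35
S[3] = 3*(-35) - 4*(-5) = -85
S[4] = 3*(-85) - 4*(-35) = -115
S[5] = 3*(-115) - 4*(-85) = -5
S[6] = 3*(-5) - 4*(-115) = 445
S[7] = 3*445 - 4*(-5) = 1355

1355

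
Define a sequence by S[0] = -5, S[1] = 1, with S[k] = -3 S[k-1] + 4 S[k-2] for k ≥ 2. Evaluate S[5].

1225

S[2] = -3·1 + 4·(-5) = -23
S[3] = -3·(-23) + 4·1 = 73
S[4] = -3·73 + 4·(-23) = -311
S[5] = -3·(-311) + 4·73 = 1225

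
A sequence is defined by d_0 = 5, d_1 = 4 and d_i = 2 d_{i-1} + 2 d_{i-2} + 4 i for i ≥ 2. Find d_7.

d_2 = 2·4 + 2·5 + 8 = 26
d_3 = 2·26 + 2·4 + 12 = 72
d_4 = 2·72 + 2·26 + 16 = 212
d_5 = 2·212 + 2·72 + 20 = 588
d_6 = 2·588 + 2·212 + 24 = 1624
d_7 = 2·1624 + 2·588 + 28 = 4452

4452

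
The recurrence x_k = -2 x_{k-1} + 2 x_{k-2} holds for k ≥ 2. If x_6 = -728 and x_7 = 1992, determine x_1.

9

Rearranging, x_{k-2} = (x_k + 2 x_{k-1}) / 2.
x_5 = (1992 + 2(-728)) / 2 = 536/2 = 268
x_4 = (-728 + 2(268)) / 2 = -192/2 = -96
x_3 = (268 + 2(-96)) / 2 = 76/2 = 38
x_2 = (-96 + 2(38)) / 2 = -20/2 = -10
x_1 = (38 + 2(-10)) / 2 = 18/2 = 9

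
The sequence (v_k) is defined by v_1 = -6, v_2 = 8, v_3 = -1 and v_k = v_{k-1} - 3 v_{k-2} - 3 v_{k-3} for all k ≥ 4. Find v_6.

-4

v_4 = (-1) - 3·8 - 3·(-6) = -7
v_5 = (-7) - 3·(-1) - 3·8 = -28
v_6 = (-28) - 3·(-7) - 3·(-1) = -4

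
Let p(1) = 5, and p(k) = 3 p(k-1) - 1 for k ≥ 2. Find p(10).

p(2) = 3·5 - 1 = 14
p(3) = 3·14 - 1 = 41
p(4) = 3·41 - 1 = 122
p(5) = 3·122 - 1 = 365
p(6) = 3·365 - 1 = 1094
p(7) = 3·1094 - 1 = 3281
p(8) = 3·3281 - 1 = 9842
p(9) = 3·9842 - 1 = 29525
p(10) = 3·29525 - 1 = 88574

88574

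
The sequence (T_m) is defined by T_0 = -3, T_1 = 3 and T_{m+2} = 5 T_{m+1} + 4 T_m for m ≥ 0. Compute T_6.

4803

T_2 = 5·3 + 4·(-3) = 3
T_3 = 5·3 + 4·3 = 27
T_4 = 5·27 + 4·3 = 147
T_5 = 5·147 + 4·27 = 843
T_6 = 5·843 + 4·147 = 4803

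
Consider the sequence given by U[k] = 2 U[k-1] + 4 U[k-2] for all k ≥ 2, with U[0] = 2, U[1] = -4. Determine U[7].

-1280

U[2] = 2·(-4) + 4·2 = 0
U[3] = 2·0 + 4·(-4) = -16
U[4] = 2·(-16) + 4·0 = -32
U[5] = 2·(-32) + 4·(-16) = -128
U[6] = 2·(-128) + 4·(-32) = -384
U[7] = 2·(-384) + 4·(-128) = -1280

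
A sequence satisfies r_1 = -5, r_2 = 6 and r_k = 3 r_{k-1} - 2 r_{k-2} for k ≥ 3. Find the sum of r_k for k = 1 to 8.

2677

r_3 = 3·6 - 2·(-5) = 28
r_4 = 3·28 - 2·6 = 72
r_5 = 3·72 - 2·28 = 160
r_6 = 3·160 - 2·72 = 336
r_7 = 3·336 - 2·160 = 688
r_8 = 3·688 - 2·336 = 1392
Sum = (-5) + 6 + 28 + 72 + 160 + 336 + 688 + 1392 = 2677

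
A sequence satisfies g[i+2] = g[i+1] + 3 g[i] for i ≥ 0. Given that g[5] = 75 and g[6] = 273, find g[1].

Rearranging, g[i-2] = (g[i] - g[i-1]) / 3.
g[4] = (273 - 75) / 3 = 198/3 = 66
g[3] = (75 - 66) / 3 = 9/3 = 3
g[2] = (66 - 3) / 3 = 63/3 = 21
g[1] = (3 - 21) / 3 = -18/3 = -6

-6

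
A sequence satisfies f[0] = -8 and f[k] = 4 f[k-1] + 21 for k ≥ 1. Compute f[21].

-4398046511111

The fixed point is 21/(1 - 4) = -7, so f[k] + 7 = 4(f[k-1] + 7).
Hence f[k] = -1·4^k - 7.
f[21] = -1·4^{21} - 7 = -1·4398046511104 - 7 = -4398046511111.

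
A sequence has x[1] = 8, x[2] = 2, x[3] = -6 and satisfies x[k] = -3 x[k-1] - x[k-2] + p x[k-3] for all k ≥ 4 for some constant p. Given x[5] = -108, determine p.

3

x[4] = 16 + 8p
x[5] = -42 - 22p
So -42 - 22p = -108, giving p = 3.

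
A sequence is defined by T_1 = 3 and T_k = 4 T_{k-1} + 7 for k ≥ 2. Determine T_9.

T_2 = 4(3) + 7 = 19
T_3 = 4(19) + 7 = 83
T_4 = 4(83) + 7 = 339
T_5 = 4(339) + 7 = 1363
T_6 = 4(1363) + 7 = 5459
T_7 = 4(5459) + 7 = 21843
T_8 = 4(21843) + 7 = 87379
T_9 = 4(87379) + 7 = 349523

349523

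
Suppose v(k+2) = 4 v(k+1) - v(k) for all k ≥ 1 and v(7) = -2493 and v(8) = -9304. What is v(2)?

-4

Rearranging, v(k-2) = -(v(k) - 4 v(k-1)).
v(6) = -(-9304 - 4(-2493)) = -668
v(5) = -(-2493 - 4(-668)) = -179
v(4) = -(-668 - 4(-179)) = -48
v(3) = -(-179 - 4(-48)) = -13
v(2) = -(-48 - 4(-13)) = -4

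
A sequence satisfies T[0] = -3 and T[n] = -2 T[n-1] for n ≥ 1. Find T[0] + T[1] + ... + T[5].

63

T[1] = -2·(-3) = 6
T[2] = -2·6 = -12
T[3] = -2·(-12) = 24
T[4] = -2·24 = -48
T[5] = -2·(-48) = 96
Sum = (-3) + 6 + (-12) + 24 + (-48) + 96 = 63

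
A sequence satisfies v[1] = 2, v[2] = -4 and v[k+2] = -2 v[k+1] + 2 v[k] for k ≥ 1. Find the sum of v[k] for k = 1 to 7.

v[3] = -2*(-4) + 2*2 = 12
v[4] = -2*12 + 2*(-4) = -32
v[5] = -2*(-32) + 2*12 = 88
v[6] = -2*88 + 2*(-32) = -240
v[7] = -2*(-240) + 2*88 = 656
Sum = 2 + (-4) + 12 + (-32) + 88 + (-240) + 656 = 482

482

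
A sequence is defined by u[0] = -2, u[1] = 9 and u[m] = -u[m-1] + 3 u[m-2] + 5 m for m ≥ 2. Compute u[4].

-42

u[2] = -9 + 3(-2) + 10 = -5
u[3] = -(-5) + 3(9) + 15 = 47
u[4] = -47 + 3(-5) + 20 = -42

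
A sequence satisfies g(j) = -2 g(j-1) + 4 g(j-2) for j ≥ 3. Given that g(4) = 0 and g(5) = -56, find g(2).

Rearranging, g(j-2) = (g(j) + 2 g(j-1)) / 4.
g(3) = (-56 + 2*0) / 4 = -56/4 = -14
g(2) = (0 + 2*(-14)) / 4 = -28/4 = -7

-7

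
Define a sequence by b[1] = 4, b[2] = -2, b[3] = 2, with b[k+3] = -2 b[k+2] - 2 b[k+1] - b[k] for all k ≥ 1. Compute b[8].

b[4] = -2·2 - 2·(-2) - 4 = -4
b[5] = -2·(-4) - 2·2 - (-2) = 6
b[6] = -2·6 - 2·(-4) - 2 = -6
b[7] = -2·(-6) - 2·6 - (-4) = 4
b[8] = -2·4 - 2·(-6) - 6 = -2

-2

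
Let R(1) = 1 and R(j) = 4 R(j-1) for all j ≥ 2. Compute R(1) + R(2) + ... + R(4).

R(2) = 4*1 = 4
R(3) = 4*4 = 16
R(4) = 4*16 = 64
Sum = 1 + 4 + 16 + 64 = 85

85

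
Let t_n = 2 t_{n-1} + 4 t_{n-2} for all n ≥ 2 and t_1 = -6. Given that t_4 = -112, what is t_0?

1

Let t_0 = w.
t_2 = -12 + 4w
t_3 = -48 + 8w
t_4 = -144 + 32w
So -144 + 32w = -112, giving w = 1.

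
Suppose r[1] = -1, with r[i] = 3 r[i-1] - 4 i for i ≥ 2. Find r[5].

r[2] = 3(-1) - 8 = -11
r[3] = 3(-11) - 12 = -45
r[4] = 3(-45) - 16 = -151
r[5] = 3(-151) - 20 = -473

-473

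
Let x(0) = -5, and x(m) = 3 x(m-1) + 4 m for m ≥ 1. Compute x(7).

-4391

x(1) = 3*(-5) + 4 = -11
x(2) = 3*(-11) + 8 = -25
x(3) = 3*(-25) + 12 = -63
x(4) = 3*(-63) + 16 = -173
x(5) = 3*(-173) + 20 = -499
x(6) = 3*(-499) + 24 = -1473
x(7) = 3*(-1473) + 28 = -4391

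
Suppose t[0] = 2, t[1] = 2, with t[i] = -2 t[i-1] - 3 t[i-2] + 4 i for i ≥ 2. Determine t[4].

2

t[2] = -2·2 - 3·2 + 8 = -2
t[3] = -2·(-2) - 3·2 + 12 = 10
t[4] = -2·10 - 3·(-2) + 16 = 2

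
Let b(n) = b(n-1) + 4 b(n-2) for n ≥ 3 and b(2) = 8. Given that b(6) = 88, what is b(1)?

Let b(1) = w.
b(3) = 8 + 4w
b(4) = 40 + 4w
b(5) = 72 + 20w
b(6) = 232 + 36w
So 232 + 36w = 88, giving w = -4.

-4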